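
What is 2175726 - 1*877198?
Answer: 1298528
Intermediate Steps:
2175726 - 1*877198 = 2175726 - 877198 = 1298528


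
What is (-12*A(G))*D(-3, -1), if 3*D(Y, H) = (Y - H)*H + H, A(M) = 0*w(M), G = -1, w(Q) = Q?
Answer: 0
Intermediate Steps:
A(M) = 0 (A(M) = 0*M = 0)
D(Y, H) = H/3 + H*(Y - H)/3 (D(Y, H) = ((Y - H)*H + H)/3 = (H*(Y - H) + H)/3 = (H + H*(Y - H))/3 = H/3 + H*(Y - H)/3)
(-12*A(G))*D(-3, -1) = (-12*0)*((⅓)*(-1)*(1 - 3 - 1*(-1))) = 0*((⅓)*(-1)*(1 - 3 + 1)) = 0*((⅓)*(-1)*(-1)) = 0*(⅓) = 0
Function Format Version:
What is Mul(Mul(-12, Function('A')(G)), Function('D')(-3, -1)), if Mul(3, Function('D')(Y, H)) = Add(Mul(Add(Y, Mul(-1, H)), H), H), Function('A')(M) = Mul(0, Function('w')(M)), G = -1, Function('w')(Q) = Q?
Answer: 0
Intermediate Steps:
Function('A')(M) = 0 (Function('A')(M) = Mul(0, M) = 0)
Function('D')(Y, H) = Add(Mul(Rational(1, 3), H), Mul(Rational(1, 3), H, Add(Y, Mul(-1, H)))) (Function('D')(Y, H) = Mul(Rational(1, 3), Add(Mul(Add(Y, Mul(-1, H)), H), H)) = Mul(Rational(1, 3), Add(Mul(H, Add(Y, Mul(-1, H))), H)) = Mul(Rational(1, 3), Add(H, Mul(H, Add(Y, Mul(-1, H))))) = Add(Mul(Rational(1, 3), H), Mul(Rational(1, 3), H, Add(Y, Mul(-1, H)))))
Mul(Mul(-12, Function('A')(G)), Function('D')(-3, -1)) = Mul(Mul(-12, 0), Mul(Rational(1, 3), -1, Add(1, -3, Mul(-1, -1)))) = Mul(0, Mul(Rational(1, 3), -1, Add(1, -3, 1))) = Mul(0, Mul(Rational(1, 3), -1, -1)) = Mul(0, Rational(1, 3)) = 0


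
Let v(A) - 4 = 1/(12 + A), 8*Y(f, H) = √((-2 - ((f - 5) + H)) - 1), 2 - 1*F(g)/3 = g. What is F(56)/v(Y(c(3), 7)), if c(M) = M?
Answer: 81*(-√2 + 48*I)/(2*(√2 - 49*I)) ≈ -39.674 - 0.023835*I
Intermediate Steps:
F(g) = 6 - 3*g
Y(f, H) = √(2 - H - f)/8 (Y(f, H) = √((-2 - ((f - 5) + H)) - 1)/8 = √((-2 - ((-5 + f) + H)) - 1)/8 = √((-2 - (-5 + H + f)) - 1)/8 = √((-2 + (5 - H - f)) - 1)/8 = √((3 - H - f) - 1)/8 = √(2 - H - f)/8)
v(A) = 4 + 1/(12 + A)
F(56)/v(Y(c(3), 7)) = (6 - 3*56)/(((49 + 4*(√(2 - 1*7 - 1*3)/8))/(12 + √(2 - 1*7 - 1*3)/8))) = (6 - 168)/(((49 + 4*(√(2 - 7 - 3)/8))/(12 + √(2 - 7 - 3)/8))) = -162*(12 + √(-8)/8)/(49 + 4*(√(-8)/8)) = -162*(12 + (2*I*√2)/8)/(49 + 4*((2*I*√2)/8)) = -162*(12 + I*√2/4)/(49 + 4*(I*√2/4)) = -162*(12 + I*√2/4)/(49 + I*√2)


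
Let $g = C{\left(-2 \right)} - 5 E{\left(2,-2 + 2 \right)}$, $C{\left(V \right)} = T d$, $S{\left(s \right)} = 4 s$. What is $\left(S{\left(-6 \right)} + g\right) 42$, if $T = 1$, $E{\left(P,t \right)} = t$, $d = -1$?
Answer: $-1050$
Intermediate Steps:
$C{\left(V \right)} = -1$ ($C{\left(V \right)} = 1 \left(-1\right) = -1$)
$g = -1$ ($g = -1 - 5 \left(-2 + 2\right) = -1 - 0 = -1 + 0 = -1$)
$\left(S{\left(-6 \right)} + g\right) 42 = \left(4 \left(-6\right) - 1\right) 42 = \left(-24 - 1\right) 42 = \left(-25\right) 42 = -1050$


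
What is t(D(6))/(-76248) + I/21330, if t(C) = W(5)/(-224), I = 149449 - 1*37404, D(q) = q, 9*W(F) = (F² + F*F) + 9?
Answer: 63789284789/12143561472 ≈ 5.2529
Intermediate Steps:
W(F) = 1 + 2*F²/9 (W(F) = ((F² + F*F) + 9)/9 = ((F² + F²) + 9)/9 = (2*F² + 9)/9 = (9 + 2*F²)/9 = 1 + 2*F²/9)
I = 112045 (I = 149449 - 37404 = 112045)
t(C) = -59/2016 (t(C) = (1 + (2/9)*5²)/(-224) = (1 + (2/9)*25)*(-1/224) = (1 + 50/9)*(-1/224) = (59/9)*(-1/224) = -59/2016)
t(D(6))/(-76248) + I/21330 = -59/2016/(-76248) + 112045/21330 = -59/2016*(-1/76248) + 112045*(1/21330) = 59/153715968 + 22409/4266 = 63789284789/12143561472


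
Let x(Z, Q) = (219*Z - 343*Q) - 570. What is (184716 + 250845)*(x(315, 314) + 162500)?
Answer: 53666777493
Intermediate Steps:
x(Z, Q) = -570 - 343*Q + 219*Z (x(Z, Q) = (-343*Q + 219*Z) - 570 = -570 - 343*Q + 219*Z)
(184716 + 250845)*(x(315, 314) + 162500) = (184716 + 250845)*((-570 - 343*314 + 219*315) + 162500) = 435561*((-570 - 107702 + 68985) + 162500) = 435561*(-39287 + 162500) = 435561*123213 = 53666777493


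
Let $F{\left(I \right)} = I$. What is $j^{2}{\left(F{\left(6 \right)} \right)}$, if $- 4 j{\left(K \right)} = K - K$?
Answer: $0$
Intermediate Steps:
$j{\left(K \right)} = 0$ ($j{\left(K \right)} = - \frac{K - K}{4} = \left(- \frac{1}{4}\right) 0 = 0$)
$j^{2}{\left(F{\left(6 \right)} \right)} = 0^{2} = 0$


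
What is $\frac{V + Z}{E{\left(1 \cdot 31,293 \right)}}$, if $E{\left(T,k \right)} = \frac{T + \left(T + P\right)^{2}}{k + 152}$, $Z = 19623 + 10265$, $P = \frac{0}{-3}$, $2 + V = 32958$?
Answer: $\frac{6991395}{248} \approx 28191.0$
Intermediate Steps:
$V = 32956$ ($V = -2 + 32958 = 32956$)
$P = 0$ ($P = 0 \left(- \frac{1}{3}\right) = 0$)
$Z = 29888$
$E{\left(T,k \right)} = \frac{T + T^{2}}{152 + k}$ ($E{\left(T,k \right)} = \frac{T + \left(T + 0\right)^{2}}{k + 152} = \frac{T + T^{2}}{152 + k}$)
$\frac{V + Z}{E{\left(1 \cdot 31,293 \right)}} = \frac{32956 + 29888}{1 \cdot 31 \frac{1}{152 + 293} \left(1 + 1 \cdot 31\right)} = \frac{62844}{31 \cdot \frac{1}{445} \left(1 + 31\right)} = \frac{62844}{31 \cdot \frac{1}{445} \cdot 32} = \frac{62844}{\frac{992}{445}} = 62844 \cdot \frac{445}{992} = \frac{6991395}{248}$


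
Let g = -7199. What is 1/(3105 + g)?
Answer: -1/4094 ≈ -0.00024426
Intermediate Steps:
1/(3105 + g) = 1/(3105 - 7199) = 1/(-4094) = -1/4094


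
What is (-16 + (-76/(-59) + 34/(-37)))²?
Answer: 1164310884/4765489 ≈ 244.32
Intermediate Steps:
(-16 + (-76/(-59) + 34/(-37)))² = (-16 + (-76*(-1/59) + 34*(-1/37)))² = (-16 + (76/59 - 34/37))² = (-16 + 806/2183)² = (-34122/2183)² = 1164310884/4765489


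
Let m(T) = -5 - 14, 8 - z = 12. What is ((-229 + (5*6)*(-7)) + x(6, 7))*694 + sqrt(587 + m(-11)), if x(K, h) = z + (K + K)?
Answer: -299114 + 2*sqrt(142) ≈ -2.9909e+5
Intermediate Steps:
z = -4 (z = 8 - 1*12 = 8 - 12 = -4)
m(T) = -19
x(K, h) = -4 + 2*K (x(K, h) = -4 + (K + K) = -4 + 2*K)
((-229 + (5*6)*(-7)) + x(6, 7))*694 + sqrt(587 + m(-11)) = ((-229 + (5*6)*(-7)) + (-4 + 2*6))*694 + sqrt(587 - 19) = ((-229 + 30*(-7)) + (-4 + 12))*694 + sqrt(568) = ((-229 - 210) + 8)*694 + 2*sqrt(142) = (-439 + 8)*694 + 2*sqrt(142) = -431*694 + 2*sqrt(142) = -299114 + 2*sqrt(142)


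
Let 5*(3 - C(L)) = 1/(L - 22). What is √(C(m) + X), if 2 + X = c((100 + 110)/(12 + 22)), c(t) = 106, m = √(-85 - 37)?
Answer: √5*√((11771 - 535*I*√122)/(22 - I*√122))/5 ≈ 10.344 + 0.0001762*I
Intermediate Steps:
m = I*√122 (m = √(-122) = I*√122 ≈ 11.045*I)
C(L) = 3 - 1/(5*(-22 + L)) (C(L) = 3 - 1/(5*(L - 22)) = 3 - 1/(5*(-22 + L)))
X = 104 (X = -2 + 106 = 104)
√(C(m) + X) = √((-331 + 15*(I*√122))/(5*(-22 + I*√122)) + 104) = √((-331 + 15*I*√122)/(5*(-22 + I*√122)) + 104) = √(104 + (-331 + 15*I*√122)/(5*(-22 + I*√122)))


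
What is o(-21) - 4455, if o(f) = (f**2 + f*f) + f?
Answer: -3594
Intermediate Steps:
o(f) = f + 2*f**2 (o(f) = (f**2 + f**2) + f = 2*f**2 + f = f + 2*f**2)
o(-21) - 4455 = -21*(1 + 2*(-21)) - 4455 = -21*(1 - 42) - 4455 = -21*(-41) - 4455 = 861 - 4455 = -3594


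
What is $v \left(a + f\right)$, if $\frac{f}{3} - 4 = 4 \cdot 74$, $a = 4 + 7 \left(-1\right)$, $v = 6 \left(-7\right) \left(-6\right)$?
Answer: $226044$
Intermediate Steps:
$v = 252$ ($v = \left(-42\right) \left(-6\right) = 252$)
$a = -3$ ($a = 4 - 7 = -3$)
$f = 900$ ($f = 12 + 3 \cdot 4 \cdot 74 = 12 + 3 \cdot 296 = 12 + 888 = 900$)
$v \left(a + f\right) = 252 \left(-3 + 900\right) = 252 \cdot 897 = 226044$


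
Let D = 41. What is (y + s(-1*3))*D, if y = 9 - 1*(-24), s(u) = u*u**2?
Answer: 246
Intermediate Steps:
s(u) = u**3
y = 33 (y = 9 + 24 = 33)
(y + s(-1*3))*D = (33 + (-1*3)**3)*41 = (33 + (-3)**3)*41 = (33 - 27)*41 = 6*41 = 246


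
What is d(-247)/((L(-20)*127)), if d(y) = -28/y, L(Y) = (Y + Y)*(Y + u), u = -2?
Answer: 7/6901180 ≈ 1.0143e-6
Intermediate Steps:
L(Y) = 2*Y*(-2 + Y) (L(Y) = (Y + Y)*(Y - 2) = (2*Y)*(-2 + Y) = 2*Y*(-2 + Y))
d(-247)/((L(-20)*127)) = (-28/(-247))/(((2*(-20)*(-2 - 20))*127)) = (-28*(-1/247))/(((2*(-20)*(-22))*127)) = 28/(247*((880*127))) = (28/247)/111760 = (28/247)*(1/111760) = 7/6901180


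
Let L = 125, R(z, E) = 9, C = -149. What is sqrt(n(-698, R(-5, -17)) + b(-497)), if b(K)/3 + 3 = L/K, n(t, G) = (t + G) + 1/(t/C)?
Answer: I*sqrt(84065066655010)/346906 ≈ 26.43*I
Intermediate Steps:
n(t, G) = G + t - 149/t (n(t, G) = (t + G) + 1/(t/(-149)) = (G + t) + 1/(t*(-1/149)) = (G + t) + 1/(-t/149) = (G + t) - 149/t = G + t - 149/t)
b(K) = -9 + 375/K (b(K) = -9 + 3*(125/K) = -9 + 375/K)
sqrt(n(-698, R(-5, -17)) + b(-497)) = sqrt((9 - 698 - 149/(-698)) + (-9 + 375/(-497))) = sqrt((9 - 698 - 149*(-1/698)) + (-9 + 375*(-1/497))) = sqrt((9 - 698 + 149/698) + (-9 - 375/497)) = sqrt(-480773/698 - 4848/497) = sqrt(-242328085/346906) = I*sqrt(84065066655010)/346906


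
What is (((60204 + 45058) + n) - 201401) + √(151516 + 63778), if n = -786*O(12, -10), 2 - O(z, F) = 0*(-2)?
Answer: -97711 + √215294 ≈ -97247.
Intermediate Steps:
O(z, F) = 2 (O(z, F) = 2 - 0*(-2) = 2 - 1*0 = 2 + 0 = 2)
n = -1572 (n = -786*2 = -1572)
(((60204 + 45058) + n) - 201401) + √(151516 + 63778) = (((60204 + 45058) - 1572) - 201401) + √(151516 + 63778) = ((105262 - 1572) - 201401) + √215294 = (103690 - 201401) + √215294 = -97711 + √215294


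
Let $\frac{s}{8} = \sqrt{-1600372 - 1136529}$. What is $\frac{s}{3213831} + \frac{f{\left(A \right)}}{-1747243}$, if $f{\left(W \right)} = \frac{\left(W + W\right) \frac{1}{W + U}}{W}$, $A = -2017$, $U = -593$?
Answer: $\frac{1}{2280152115} + \frac{8 i \sqrt{2736901}}{3213831} \approx 4.3857 \cdot 10^{-10} + 0.0041181 i$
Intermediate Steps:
$f{\left(W \right)} = \frac{2}{-593 + W}$ ($f{\left(W \right)} = \frac{\left(W + W\right) \frac{1}{W - 593}}{W} = \frac{2 W \frac{1}{-593 + W}}{W} = \frac{2}{-593 + W}$)
$s = 8 i \sqrt{2736901}$ ($s = 8 \sqrt{-1600372 - 1136529} = 8 \sqrt{-2736901} = 8 i \sqrt{2736901} \approx 13235.0 i$)
$\frac{s}{3213831} + \frac{f{\left(A \right)}}{-1747243} = \frac{8 i \sqrt{2736901}}{3213831} + \frac{2 \frac{1}{-593 - 2017}}{-1747243} = 8 i \sqrt{2736901} \cdot \frac{1}{3213831} + \frac{2}{-2610} \left(- \frac{1}{1747243}\right) = \frac{8 i \sqrt{2736901}}{3213831} + 2 \left(- \frac{1}{2610}\right) \left(- \frac{1}{1747243}\right) = \frac{8 i \sqrt{2736901}}{3213831} - - \frac{1}{2280152115} = \frac{8 i \sqrt{2736901}}{3213831} + \frac{1}{2280152115} = \frac{1}{2280152115} + \frac{8 i \sqrt{2736901}}{3213831}$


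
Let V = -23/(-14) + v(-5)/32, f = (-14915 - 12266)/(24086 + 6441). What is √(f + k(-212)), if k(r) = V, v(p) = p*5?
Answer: I*√715026/4984 ≈ 0.16966*I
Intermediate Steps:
v(p) = 5*p
f = -3883/4361 (f = -27181/30527 = -27181*1/30527 = -3883/4361 ≈ -0.89039)
V = 193/224 (V = -23/(-14) + (5*(-5))/32 = -23*(-1/14) - 25*1/32 = 23/14 - 25/32 = 193/224 ≈ 0.86161)
k(r) = 193/224
√(f + k(-212)) = √(-3883/4361 + 193/224) = √(-4017/139552) = I*√715026/4984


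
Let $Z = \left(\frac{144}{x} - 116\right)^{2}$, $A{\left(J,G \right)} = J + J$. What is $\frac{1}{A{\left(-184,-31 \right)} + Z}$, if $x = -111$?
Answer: $\frac{1369}{18331808} \approx 7.4679 \cdot 10^{-5}$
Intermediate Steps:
$A{\left(J,G \right)} = 2 J$
$Z = \frac{18835600}{1369}$ ($Z = \left(\frac{144}{-111} - 116\right)^{2} = \left(144 \left(- \frac{1}{111}\right) - 116\right)^{2} = \left(- \frac{48}{37} - 116\right)^{2} = \left(- \frac{4340}{37}\right)^{2} = \frac{18835600}{1369} \approx 13759.0$)
$\frac{1}{A{\left(-184,-31 \right)} + Z} = \frac{1}{2 \left(-184\right) + \frac{18835600}{1369}} = \frac{1}{-368 + \frac{18835600}{1369}} = \frac{1}{\frac{18331808}{1369}} = \frac{1369}{18331808}$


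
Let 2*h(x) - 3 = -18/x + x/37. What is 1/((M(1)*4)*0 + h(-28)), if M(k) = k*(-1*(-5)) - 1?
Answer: 1036/1495 ≈ 0.69298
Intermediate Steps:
h(x) = 3/2 - 9/x + x/74 (h(x) = 3/2 + (-18/x + x/37)/2 = 3/2 + (-9/x + x/74) = 3/2 - 9/x + x/74)
M(k) = -1 + 5*k (M(k) = k*5 - 1 = 5*k - 1 = -1 + 5*k)
1/((M(1)*4)*0 + h(-28)) = 1/(((-1 + 5*1)*4)*0 + (1/74)*(-666 - 28*(111 - 28))/(-28)) = 1/(((-1 + 5)*4)*0 + (1/74)*(-1/28)*(-666 - 28*83)) = 1/((4*4)*0 + (1/74)*(-1/28)*(-666 - 2324)) = 1/(16*0 + (1/74)*(-1/28)*(-2990)) = 1/(0 + 1495/1036) = 1/(1495/1036) = 1036/1495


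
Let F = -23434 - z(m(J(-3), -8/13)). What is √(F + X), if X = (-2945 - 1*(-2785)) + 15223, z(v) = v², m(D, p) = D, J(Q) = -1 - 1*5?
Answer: I*√8407 ≈ 91.69*I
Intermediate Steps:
J(Q) = -6 (J(Q) = -1 - 5 = -6)
X = 15063 (X = (-2945 + 2785) + 15223 = -160 + 15223 = 15063)
F = -23470 (F = -23434 - 1*(-6)² = -23434 - 1*36 = -23434 - 36 = -23470)
√(F + X) = √(-23470 + 15063) = √(-8407) = I*√8407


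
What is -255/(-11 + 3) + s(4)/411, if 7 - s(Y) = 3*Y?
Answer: 104765/3288 ≈ 31.863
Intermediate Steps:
s(Y) = 7 - 3*Y
-255/(-11 + 3) + s(4)/411 = -255/(-11 + 3) + (7 - 3*4)/411 = -255/((-8*1)) + (7 - 12)*(1/411) = -255/(-8) - 5*1/411 = -255*(-⅛) - 5/411 = 255/8 - 5/411 = 104765/3288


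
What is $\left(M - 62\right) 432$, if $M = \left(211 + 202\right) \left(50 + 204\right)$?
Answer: $45290880$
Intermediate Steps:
$M = 104902$ ($M = 413 \cdot 254 = 104902$)
$\left(M - 62\right) 432 = \left(104902 - 62\right) 432 = 104840 \cdot 432 = 45290880$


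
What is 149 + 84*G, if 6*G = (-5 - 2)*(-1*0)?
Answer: 149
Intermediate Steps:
G = 0 (G = ((-5 - 2)*(-1*0))/6 = (-7*0)/6 = (1/6)*0 = 0)
149 + 84*G = 149 + 84*0 = 149 + 0 = 149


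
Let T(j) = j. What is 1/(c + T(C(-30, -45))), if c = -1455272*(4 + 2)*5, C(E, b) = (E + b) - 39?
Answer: -1/43658274 ≈ -2.2905e-8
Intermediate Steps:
C(E, b) = -39 + E + b
c = -43658160 (c = -8731632*5 = -1455272*30 = -43658160)
1/(c + T(C(-30, -45))) = 1/(-43658160 + (-39 - 30 - 45)) = 1/(-43658160 - 114) = 1/(-43658274) = -1/43658274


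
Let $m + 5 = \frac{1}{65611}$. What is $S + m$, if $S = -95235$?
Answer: $- \frac{6248791639}{65611} \approx -95240.0$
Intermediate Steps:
$m = - \frac{328054}{65611}$ ($m = -5 + \frac{1}{65611} = - \frac{328054}{65611} \approx -5.0$)
$S + m = -95235 - \frac{328054}{65611} = - \frac{6248791639}{65611}$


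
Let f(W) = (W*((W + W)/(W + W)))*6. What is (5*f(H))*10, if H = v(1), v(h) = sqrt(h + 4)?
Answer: 300*sqrt(5) ≈ 670.82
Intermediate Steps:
v(h) = sqrt(4 + h)
H = sqrt(5) (H = sqrt(4 + 1) = sqrt(5) ≈ 2.2361)
f(W) = 6*W (f(W) = (W*((2*W)/((2*W))))*6 = (W*((2*W)*(1/(2*W))))*6 = (W*1)*6 = W*6 = 6*W)
(5*f(H))*10 = (5*(6*sqrt(5)))*10 = (30*sqrt(5))*10 = 300*sqrt(5)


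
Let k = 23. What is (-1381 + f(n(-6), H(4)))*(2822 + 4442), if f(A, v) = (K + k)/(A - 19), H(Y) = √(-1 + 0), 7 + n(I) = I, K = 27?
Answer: -10042934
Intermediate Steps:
n(I) = -7 + I
H(Y) = I (H(Y) = √(-1) = I)
f(A, v) = 50/(-19 + A) (f(A, v) = (27 + 23)/(A - 19) = 50/(-19 + A))
(-1381 + f(n(-6), H(4)))*(2822 + 4442) = (-1381 + 50/(-19 + (-7 - 6)))*(2822 + 4442) = (-1381 + 50/(-19 - 13))*7264 = (-1381 + 50/(-32))*7264 = (-1381 + 50*(-1/32))*7264 = (-1381 - 25/16)*7264 = -22121/16*7264 = -10042934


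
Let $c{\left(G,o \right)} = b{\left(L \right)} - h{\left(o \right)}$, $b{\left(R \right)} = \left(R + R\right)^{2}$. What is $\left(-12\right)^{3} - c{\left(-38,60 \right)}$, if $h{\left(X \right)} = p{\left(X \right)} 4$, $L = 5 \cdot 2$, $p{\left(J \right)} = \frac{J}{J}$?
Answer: $-2124$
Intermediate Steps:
$p{\left(J \right)} = 1$
$L = 10$
$b{\left(R \right)} = 4 R^{2}$ ($b{\left(R \right)} = \left(2 R\right)^{2} = 4 R^{2}$)
$h{\left(X \right)} = 4$ ($h{\left(X \right)} = 1 \cdot 4 = 4$)
$c{\left(G,o \right)} = 396$ ($c{\left(G,o \right)} = 4 \cdot 10^{2} - 4 = 4 \cdot 100 - 4 = 400 - 4 = 396$)
$\left(-12\right)^{3} - c{\left(-38,60 \right)} = \left(-12\right)^{3} - 396 = -1728 - 396 = -2124$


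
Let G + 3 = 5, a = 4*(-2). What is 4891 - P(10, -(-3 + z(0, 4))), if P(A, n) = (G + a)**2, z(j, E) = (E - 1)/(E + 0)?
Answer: 4855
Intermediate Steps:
a = -8
G = 2 (G = -3 + 5 = 2)
z(j, E) = (-1 + E)/E
P(A, n) = 36 (P(A, n) = (2 - 8)**2 = (-6)**2 = 36)
4891 - P(10, -(-3 + z(0, 4))) = 4891 - 1*36 = 4891 - 36 = 4855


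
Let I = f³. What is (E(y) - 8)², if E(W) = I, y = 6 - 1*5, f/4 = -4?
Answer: 16842816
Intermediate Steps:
f = -16 (f = 4*(-4) = -16)
y = 1 (y = 6 - 5 = 1)
I = -4096 (I = (-16)³ = -4096)
E(W) = -4096
(E(y) - 8)² = (-4096 - 8)² = (-4104)² = 16842816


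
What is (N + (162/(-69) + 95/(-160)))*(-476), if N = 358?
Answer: -31097437/184 ≈ -1.6901e+5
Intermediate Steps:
(N + (162/(-69) + 95/(-160)))*(-476) = (358 + (162/(-69) + 95/(-160)))*(-476) = (358 + (162*(-1/69) + 95*(-1/160)))*(-476) = (358 + (-54/23 - 19/32))*(-476) = (358 - 2165/736)*(-476) = (261323/736)*(-476) = -31097437/184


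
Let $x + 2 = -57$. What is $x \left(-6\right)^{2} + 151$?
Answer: $-1973$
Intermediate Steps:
$x = -59$ ($x = -2 - 57 = -59$)
$x \left(-6\right)^{2} + 151 = - 59 \left(-6\right)^{2} + 151 = \left(-59\right) 36 + 151 = -2124 + 151 = -1973$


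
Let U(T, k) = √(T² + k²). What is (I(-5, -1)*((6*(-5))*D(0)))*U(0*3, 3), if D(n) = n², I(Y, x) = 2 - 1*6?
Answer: 0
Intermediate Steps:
I(Y, x) = -4 (I(Y, x) = 2 - 6 = -4)
(I(-5, -1)*((6*(-5))*D(0)))*U(0*3, 3) = (-4*6*(-5)*0²)*√((0*3)² + 3²) = (-(-120)*0)*√(0² + 9) = (-4*0)*√(0 + 9) = 0*√9 = 0*3 = 0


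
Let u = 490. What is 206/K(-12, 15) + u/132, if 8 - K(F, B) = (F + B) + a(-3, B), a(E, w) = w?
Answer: -5573/330 ≈ -16.888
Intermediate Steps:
K(F, B) = 8 - F - 2*B (K(F, B) = 8 - ((F + B) + B) = 8 - ((B + F) + B) = 8 - (F + 2*B) = 8 + (-F - 2*B) = 8 - F - 2*B)
206/K(-12, 15) + u/132 = 206/(8 - 1*(-12) - 2*15) + 490/132 = 206/(8 + 12 - 30) + 490*(1/132) = 206/(-10) + 245/66 = 206*(-⅒) + 245/66 = -103/5 + 245/66 = -5573/330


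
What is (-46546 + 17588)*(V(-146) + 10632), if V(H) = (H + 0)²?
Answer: -925150184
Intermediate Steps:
V(H) = H²
(-46546 + 17588)*(V(-146) + 10632) = (-46546 + 17588)*((-146)² + 10632) = -28958*(21316 + 10632) = -28958*31948 = -925150184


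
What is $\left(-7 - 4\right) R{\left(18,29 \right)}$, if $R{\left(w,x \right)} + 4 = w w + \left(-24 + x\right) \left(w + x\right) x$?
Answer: $-78485$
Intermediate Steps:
$R{\left(w,x \right)} = -4 + w^{2} + x \left(-24 + x\right) \left(w + x\right)$ ($R{\left(w,x \right)} = -4 + \left(w w + \left(-24 + x\right) \left(w + x\right) x\right) = -4 + \left(w^{2} + x \left(-24 + x\right) \left(w + x\right)\right) = -4 + w^{2} + x \left(-24 + x\right) \left(w + x\right)$)
$\left(-7 - 4\right) R{\left(18,29 \right)} = \left(-7 - 4\right) \left(-4 + 18^{2} + 29^{3} - 24 \cdot 29^{2} + 18 \cdot 29^{2} - 432 \cdot 29\right) = - 11 \left(-4 + 324 + 24389 - 20184 + 18 \cdot 841 - 12528\right) = - 11 \left(-4 + 324 + 24389 - 20184 + 15138 - 12528\right) = \left(-11\right) 7135 = -78485$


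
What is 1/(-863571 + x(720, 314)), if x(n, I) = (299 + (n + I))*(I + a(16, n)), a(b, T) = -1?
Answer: -1/446342 ≈ -2.2404e-6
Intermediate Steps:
x(n, I) = (-1 + I)*(299 + I + n) (x(n, I) = (299 + (n + I))*(I - 1) = (299 + (I + n))*(-1 + I) = (299 + I + n)*(-1 + I) = (-1 + I)*(299 + I + n))
1/(-863571 + x(720, 314)) = 1/(-863571 + (-299 + 314**2 - 1*720 + 298*314 + 314*720)) = 1/(-863571 + (-299 + 98596 - 720 + 93572 + 226080)) = 1/(-863571 + 417229) = 1/(-446342) = -1/446342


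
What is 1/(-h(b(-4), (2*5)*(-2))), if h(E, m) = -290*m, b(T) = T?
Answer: -1/5800 ≈ -0.00017241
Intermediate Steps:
1/(-h(b(-4), (2*5)*(-2))) = 1/(-(-290)*(2*5)*(-2)) = 1/(-(-290)*10*(-2)) = 1/(-(-290)*(-20)) = 1/(-1*5800) = 1/(-5800) = -1/5800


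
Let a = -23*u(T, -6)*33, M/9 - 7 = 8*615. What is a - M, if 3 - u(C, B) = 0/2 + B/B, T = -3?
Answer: -45861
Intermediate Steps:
u(C, B) = 2 (u(C, B) = 3 - (0/2 + B/B) = 3 - (0*(½) + 1) = 3 - (0 + 1) = 3 - 1*1 = 3 - 1 = 2)
M = 44343 (M = 63 + 9*(8*615) = 63 + 9*4920 = 63 + 44280 = 44343)
a = -1518 (a = -23*2*33 = -46*33 = -1518)
a - M = -1518 - 1*44343 = -1518 - 44343 = -45861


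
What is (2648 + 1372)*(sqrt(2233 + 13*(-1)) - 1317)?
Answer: -5294340 + 8040*sqrt(555) ≈ -5.1049e+6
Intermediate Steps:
(2648 + 1372)*(sqrt(2233 + 13*(-1)) - 1317) = 4020*(sqrt(2233 - 13) - 1317) = 4020*(sqrt(2220) - 1317) = 4020*(2*sqrt(555) - 1317) = 4020*(-1317 + 2*sqrt(555)) = -5294340 + 8040*sqrt(555)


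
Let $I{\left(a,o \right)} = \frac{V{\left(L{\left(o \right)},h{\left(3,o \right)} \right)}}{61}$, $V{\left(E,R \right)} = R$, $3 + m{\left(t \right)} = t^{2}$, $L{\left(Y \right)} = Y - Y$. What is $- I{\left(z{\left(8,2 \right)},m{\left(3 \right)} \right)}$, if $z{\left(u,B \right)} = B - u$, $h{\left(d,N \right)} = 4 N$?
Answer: $- \frac{24}{61} \approx -0.39344$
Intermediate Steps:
$L{\left(Y \right)} = 0$
$m{\left(t \right)} = -3 + t^{2}$
$I{\left(a,o \right)} = \frac{4 o}{61}$
$- I{\left(z{\left(8,2 \right)},m{\left(3 \right)} \right)} = - \frac{4 \left(-3 + 3^{2}\right)}{61} = - \frac{4 \left(-3 + 9\right)}{61} = - \frac{4 \cdot 6}{61} = \left(-1\right) \frac{24}{61} = - \frac{24}{61}$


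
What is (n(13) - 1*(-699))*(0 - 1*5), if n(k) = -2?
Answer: -3485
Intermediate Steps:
(n(13) - 1*(-699))*(0 - 1*5) = (-2 - 1*(-699))*(0 - 1*5) = (-2 + 699)*(0 - 5) = 697*(-5) = -3485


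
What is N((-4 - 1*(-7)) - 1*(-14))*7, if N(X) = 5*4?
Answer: 140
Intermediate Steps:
N(X) = 20
N((-4 - 1*(-7)) - 1*(-14))*7 = 20*7 = 140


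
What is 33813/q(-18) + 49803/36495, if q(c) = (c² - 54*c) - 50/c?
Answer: 3896065394/142196685 ≈ 27.399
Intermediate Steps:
q(c) = c² - 54*c - 50/c
33813/q(-18) + 49803/36495 = 33813/(((-50 + (-18)²*(-54 - 18))/(-18))) + 49803/36495 = 33813/((-(-50 + 324*(-72))/18)) + 49803*(1/36495) = 33813/((-(-50 - 23328)/18)) + 16601/12165 = 33813/((-1/18*(-23378))) + 16601/12165 = 33813/(11689/9) + 16601/12165 = 33813*(9/11689) + 16601/12165 = 304317/11689 + 16601/12165 = 3896065394/142196685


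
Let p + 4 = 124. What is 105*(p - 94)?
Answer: 2730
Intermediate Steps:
p = 120 (p = -4 + 124 = 120)
105*(p - 94) = 105*(120 - 94) = 105*26 = 2730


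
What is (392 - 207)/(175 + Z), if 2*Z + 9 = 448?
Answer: 370/789 ≈ 0.46895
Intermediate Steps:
Z = 439/2 (Z = -9/2 + (½)*448 = -9/2 + 224 = 439/2 ≈ 219.50)
(392 - 207)/(175 + Z) = (392 - 207)/(175 + 439/2) = 185/(789/2) = 185*(2/789) = 370/789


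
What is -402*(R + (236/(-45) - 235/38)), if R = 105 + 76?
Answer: -19427789/285 ≈ -68168.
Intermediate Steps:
R = 181
-402*(R + (236/(-45) - 235/38)) = -402*(181 + (236/(-45) - 235/38)) = -402*(181 + (236*(-1/45) - 235*1/38)) = -402*(181 + (-236/45 - 235/38)) = -402*(181 - 19543/1710) = -402*289967/1710 = -19427789/285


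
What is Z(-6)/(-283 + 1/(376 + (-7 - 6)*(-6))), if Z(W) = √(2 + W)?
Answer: -908*I/128481 ≈ -0.0070672*I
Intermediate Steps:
Z(-6)/(-283 + 1/(376 + (-7 - 6)*(-6))) = √(2 - 6)/(-283 + 1/(376 + (-7 - 6)*(-6))) = √(-4)/(-283 + 1/(376 - 13*(-6))) = (2*I)/(-283 + 1/(376 + 78)) = (2*I)/(-283 + 1/454) = (2*I)/(-128481/454) = (2*I)*(-454/128481) = -908*I/128481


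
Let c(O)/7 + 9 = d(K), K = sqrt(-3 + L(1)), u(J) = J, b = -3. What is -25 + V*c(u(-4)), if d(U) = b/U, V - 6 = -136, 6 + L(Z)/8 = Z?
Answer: 8165 - 2730*I*sqrt(43)/43 ≈ 8165.0 - 416.32*I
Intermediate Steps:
L(Z) = -48 + 8*Z
V = -130 (V = 6 - 136 = -130)
K = I*sqrt(43) (K = sqrt(-3 + (-48 + 8*1)) = sqrt(-3 + (-48 + 8)) = sqrt(-3 - 40) = sqrt(-43) = I*sqrt(43) ≈ 6.5574*I)
d(U) = -3/U
c(O) = -63 + 21*I*sqrt(43)/43 (c(O) = -63 + 7*(-3*(-I*sqrt(43)/43)) = -63 + 7*(-(-3)*I*sqrt(43)/43) = -63 + 7*(3*I*sqrt(43)/43) = -63 + 21*I*sqrt(43)/43)
-25 + V*c(u(-4)) = -25 - 130*(-63 + 21*I*sqrt(43)/43) = -25 + (8190 - 2730*I*sqrt(43)/43) = 8165 - 2730*I*sqrt(43)/43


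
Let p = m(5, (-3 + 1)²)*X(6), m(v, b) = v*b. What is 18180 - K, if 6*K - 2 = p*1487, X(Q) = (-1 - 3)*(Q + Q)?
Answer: 768299/3 ≈ 2.5610e+5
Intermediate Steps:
m(v, b) = b*v
X(Q) = -8*Q
p = -960 (p = ((-3 + 1)²*5)*(-8*6) = ((-2)²*5)*(-48) = (4*5)*(-48) = 20*(-48) = -960)
K = -713759/3 (K = ⅓ + (-960*1487)/6 = ⅓ + (⅙)*(-1427520) = ⅓ - 237920 = -713759/3 ≈ -2.3792e+5)
18180 - K = 18180 - 1*(-713759/3) = 18180 + 713759/3 = 768299/3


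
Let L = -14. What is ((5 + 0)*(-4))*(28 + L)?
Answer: -280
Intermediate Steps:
((5 + 0)*(-4))*(28 + L) = ((5 + 0)*(-4))*(28 - 14) = (5*(-4))*14 = -20*14 = -280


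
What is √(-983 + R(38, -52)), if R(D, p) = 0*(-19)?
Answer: I*√983 ≈ 31.353*I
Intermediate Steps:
R(D, p) = 0
√(-983 + R(38, -52)) = √(-983 + 0) = √(-983) = I*√983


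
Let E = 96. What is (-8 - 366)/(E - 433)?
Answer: 374/337 ≈ 1.1098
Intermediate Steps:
(-8 - 366)/(E - 433) = (-8 - 366)/(96 - 433) = -374/(-337) = -374*(-1/337) = 374/337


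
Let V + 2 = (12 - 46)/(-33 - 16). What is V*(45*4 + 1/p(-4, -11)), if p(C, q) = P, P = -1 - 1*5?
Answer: -34528/147 ≈ -234.88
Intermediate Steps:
P = -6 (P = -1 - 5 = -6)
p(C, q) = -6
V = -64/49 (V = -2 + (12 - 46)/(-33 - 16) = -2 - 34/(-49) = -2 - 34*(-1/49) = -2 + 34/49 = -64/49 ≈ -1.3061)
V*(45*4 + 1/p(-4, -11)) = -64*(45*4 + 1/(-6))/49 = -64*(180 - 1/6)/49 = -64/49*1079/6 = -34528/147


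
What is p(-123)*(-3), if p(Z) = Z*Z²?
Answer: 5582601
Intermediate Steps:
p(Z) = Z³
p(-123)*(-3) = (-123)³*(-3) = -1860867*(-3) = 5582601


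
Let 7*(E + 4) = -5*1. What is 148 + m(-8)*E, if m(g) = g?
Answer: 1300/7 ≈ 185.71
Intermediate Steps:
E = -33/7 (E = -4 + (-5*1)/7 = -4 + (1/7)*(-5) = -4 - 5/7 = -33/7 ≈ -4.7143)
148 + m(-8)*E = 148 - 8*(-33/7) = 148 + 264/7 = 1300/7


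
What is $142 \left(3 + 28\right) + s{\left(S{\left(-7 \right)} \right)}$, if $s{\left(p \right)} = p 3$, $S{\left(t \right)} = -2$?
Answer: $4396$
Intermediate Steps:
$s{\left(p \right)} = 3 p$
$142 \left(3 + 28\right) + s{\left(S{\left(-7 \right)} \right)} = 142 \left(3 + 28\right) + 3 \left(-2\right) = 142 \cdot 31 - 6 = 4402 - 6 = 4396$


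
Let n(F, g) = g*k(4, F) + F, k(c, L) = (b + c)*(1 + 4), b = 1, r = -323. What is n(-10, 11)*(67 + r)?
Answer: -67840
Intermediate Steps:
k(c, L) = 5 + 5*c (k(c, L) = (1 + c)*(1 + 4) = (1 + c)*5 = 5 + 5*c)
n(F, g) = F + 25*g (n(F, g) = g*(5 + 5*4) + F = g*(5 + 20) + F = g*25 + F = 25*g + F = F + 25*g)
n(-10, 11)*(67 + r) = (-10 + 25*11)*(67 - 323) = (-10 + 275)*(-256) = 265*(-256) = -67840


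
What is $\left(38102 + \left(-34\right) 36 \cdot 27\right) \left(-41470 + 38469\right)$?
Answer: $-15167054$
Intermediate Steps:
$\left(38102 + \left(-34\right) 36 \cdot 27\right) \left(-41470 + 38469\right) = \left(38102 - 33048\right) \left(-3001\right) = 5054 \left(-3001\right) = -15167054$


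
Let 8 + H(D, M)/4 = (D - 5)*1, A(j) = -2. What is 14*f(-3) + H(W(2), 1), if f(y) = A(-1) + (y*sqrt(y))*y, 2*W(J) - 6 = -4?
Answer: -76 + 126*I*sqrt(3) ≈ -76.0 + 218.24*I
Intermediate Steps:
W(J) = 1 (W(J) = 3 + (1/2)*(-4) = 3 - 2 = 1)
H(D, M) = -52 + 4*D (H(D, M) = -32 + 4*((D - 5)*1) = -32 + 4*((-5 + D)*1) = -32 + 4*(-5 + D) = -32 + (-20 + 4*D) = -52 + 4*D)
f(y) = -2 + y**(5/2) (f(y) = -2 + (y*sqrt(y))*y = -2 + y**(3/2)*y = -2 + y**(5/2))
14*f(-3) + H(W(2), 1) = 14*(-2 + (-3)**(5/2)) + (-52 + 4*1) = 14*(-2 + 9*I*sqrt(3)) + (-52 + 4) = (-28 + 126*I*sqrt(3)) - 48 = -76 + 126*I*sqrt(3)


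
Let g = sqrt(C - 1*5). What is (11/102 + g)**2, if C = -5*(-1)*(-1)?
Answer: -103919/10404 + 11*I*sqrt(10)/51 ≈ -9.9884 + 0.68206*I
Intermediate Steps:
C = -5 (C = 5*(-1) = -5)
g = I*sqrt(10) (g = sqrt(-5 - 1*5) = sqrt(-5 - 5) = sqrt(-10) = I*sqrt(10) ≈ 3.1623*I)
(11/102 + g)**2 = (11/102 + I*sqrt(10))**2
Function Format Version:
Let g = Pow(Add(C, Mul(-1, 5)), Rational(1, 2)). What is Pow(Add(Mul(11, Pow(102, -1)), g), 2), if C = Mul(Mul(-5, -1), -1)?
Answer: Add(Rational(-103919, 10404), Mul(Rational(11, 51), I, Pow(10, Rational(1, 2)))) ≈ Add(-9.9884, Mul(0.68206, I))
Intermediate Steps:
C = -5 (C = Mul(5, -1) = -5)
g = Mul(I, Pow(10, Rational(1, 2))) (g = Pow(Add(-5, Mul(-1, 5)), Rational(1, 2)) = Pow(Add(-5, -5), Rational(1, 2)) = Pow(-10, Rational(1, 2)) = Mul(I, Pow(10, Rational(1, 2))) ≈ Mul(3.1623, I))
Pow(Add(Mul(11, Pow(102, -1)), g), 2) = Pow(Add(Mul(11, Pow(102, -1)), Mul(I, Pow(10, Rational(1, 2)))), 2) = Pow(Add(Mul(11, Rational(1, 102)), Mul(I, Pow(10, Rational(1, 2)))), 2) = Pow(Add(Rational(11, 102), Mul(I, Pow(10, Rational(1, 2)))), 2)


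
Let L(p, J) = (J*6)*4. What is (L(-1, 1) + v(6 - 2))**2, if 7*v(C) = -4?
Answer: 26896/49 ≈ 548.90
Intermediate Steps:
L(p, J) = 24*J (L(p, J) = (6*J)*4 = 24*J)
v(C) = -4/7 (v(C) = (1/7)*(-4) = -4/7)
(L(-1, 1) + v(6 - 2))**2 = (24*1 - 4/7)**2 = (24 - 4/7)**2 = (164/7)**2 = 26896/49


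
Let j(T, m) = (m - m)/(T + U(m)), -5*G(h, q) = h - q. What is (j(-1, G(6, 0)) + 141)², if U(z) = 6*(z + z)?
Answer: 19881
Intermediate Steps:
U(z) = 12*z (U(z) = 6*(2*z) = 12*z)
G(h, q) = -h/5 + q/5 (G(h, q) = -(h - q)/5 = -h/5 + q/5)
j(T, m) = 0 (j(T, m) = (m - m)/(T + 12*m) = 0/(T + 12*m) = 0)
(j(-1, G(6, 0)) + 141)² = (0 + 141)² = 141² = 19881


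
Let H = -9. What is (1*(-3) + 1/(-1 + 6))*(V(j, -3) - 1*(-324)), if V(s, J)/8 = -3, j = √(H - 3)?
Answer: -840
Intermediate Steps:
j = 2*I*√3 (j = √(-9 - 3) = √(-12) = 2*I*√3 ≈ 3.4641*I)
V(s, J) = -24 (V(s, J) = 8*(-3) = -24)
(1*(-3) + 1/(-1 + 6))*(V(j, -3) - 1*(-324)) = (1*(-3) + 1/(-1 + 6))*(-24 - 1*(-324)) = (-3 + 1/5)*(-24 + 324) = (-3 + ⅕)*300 = -14/5*300 = -840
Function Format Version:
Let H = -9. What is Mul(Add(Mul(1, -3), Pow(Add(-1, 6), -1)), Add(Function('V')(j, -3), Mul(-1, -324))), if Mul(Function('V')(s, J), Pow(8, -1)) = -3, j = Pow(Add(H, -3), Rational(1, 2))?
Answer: -840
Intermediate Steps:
j = Mul(2, I, Pow(3, Rational(1, 2))) (j = Pow(Add(-9, -3), Rational(1, 2)) = Pow(-12, Rational(1, 2)) = Mul(2, I, Pow(3, Rational(1, 2))) ≈ Mul(3.4641, I))
Function('V')(s, J) = -24 (Function('V')(s, J) = Mul(8, -3) = -24)
Mul(Add(Mul(1, -3), Pow(Add(-1, 6), -1)), Add(Function('V')(j, -3), Mul(-1, -324))) = Mul(Add(Mul(1, -3), Pow(Add(-1, 6), -1)), Add(-24, Mul(-1, -324))) = Mul(Add(-3, Pow(5, -1)), Add(-24, 324)) = Mul(Add(-3, Rational(1, 5)), 300) = Mul(Rational(-14, 5), 300) = -840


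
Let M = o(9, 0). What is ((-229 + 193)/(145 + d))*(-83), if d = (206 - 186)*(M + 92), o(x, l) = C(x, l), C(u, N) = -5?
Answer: 2988/1885 ≈ 1.5851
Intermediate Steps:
o(x, l) = -5
M = -5
d = 1740 (d = (206 - 186)*(-5 + 92) = 20*87 = 1740)
((-229 + 193)/(145 + d))*(-83) = ((-229 + 193)/(145 + 1740))*(-83) = -36/1885*(-83) = 2988/1885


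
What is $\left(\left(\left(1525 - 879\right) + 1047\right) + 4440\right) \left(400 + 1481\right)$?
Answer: $11536173$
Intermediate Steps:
$\left(\left(\left(1525 - 879\right) + 1047\right) + 4440\right) \left(400 + 1481\right) = \left(\left(646 + 1047\right) + 4440\right) 1881 = \left(1693 + 4440\right) 1881 = 6133 \cdot 1881 = 11536173$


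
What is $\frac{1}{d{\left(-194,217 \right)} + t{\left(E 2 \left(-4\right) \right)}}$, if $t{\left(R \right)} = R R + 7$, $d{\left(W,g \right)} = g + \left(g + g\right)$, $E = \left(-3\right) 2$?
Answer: $\frac{1}{2962} \approx 0.00033761$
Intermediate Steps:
$E = -6$
$d{\left(W,g \right)} = 3 g$ ($d{\left(W,g \right)} = g + 2 g = 3 g$)
$t{\left(R \right)} = 7 + R^{2}$ ($t{\left(R \right)} = R^{2} + 7 = 7 + R^{2}$)
$\frac{1}{d{\left(-194,217 \right)} + t{\left(E 2 \left(-4\right) \right)}} = \frac{1}{3 \cdot 217 + \left(7 + \left(\left(-6\right) 2 \left(-4\right)\right)^{2}\right)} = \frac{1}{651 + \left(7 + \left(\left(-12\right) \left(-4\right)\right)^{2}\right)} = \frac{1}{651 + \left(7 + 48^{2}\right)} = \frac{1}{651 + \left(7 + 2304\right)} = \frac{1}{651 + 2311} = \frac{1}{2962}$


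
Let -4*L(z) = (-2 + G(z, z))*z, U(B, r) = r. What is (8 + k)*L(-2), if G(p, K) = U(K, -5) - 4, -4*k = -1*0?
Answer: -44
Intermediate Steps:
k = 0 (k = -(-1)*0/4 = -¼*0 = 0)
G(p, K) = -9 (G(p, K) = -5 - 4 = -9)
L(z) = 11*z/4 (L(z) = -(-2 - 9)*z/4 = -(-11)*z/4 = 11*z/4)
(8 + k)*L(-2) = (8 + 0)*((11/4)*(-2)) = 8*(-11/2) = -44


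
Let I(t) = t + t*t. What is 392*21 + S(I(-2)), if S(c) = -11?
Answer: 8221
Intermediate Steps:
I(t) = t + t**2
392*21 + S(I(-2)) = 392*21 - 11 = 8232 - 11 = 8221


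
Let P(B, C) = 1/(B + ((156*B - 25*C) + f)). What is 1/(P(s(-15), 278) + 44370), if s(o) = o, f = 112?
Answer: 9193/407893409 ≈ 2.2538e-5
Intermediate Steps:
P(B, C) = 1/(112 - 25*C + 157*B) (P(B, C) = 1/(B + ((156*B - 25*C) + 112)) = 1/(B + ((-25*C + 156*B) + 112)) = 1/(B + (112 - 25*C + 156*B)) = 1/(112 - 25*C + 157*B))
1/(P(s(-15), 278) + 44370) = 1/(1/(112 - 25*278 + 157*(-15)) + 44370) = 1/(1/(112 - 6950 - 2355) + 44370) = 1/(1/(-9193) + 44370) = 1/(-1/9193 + 44370) = 1/(407893409/9193) = 9193/407893409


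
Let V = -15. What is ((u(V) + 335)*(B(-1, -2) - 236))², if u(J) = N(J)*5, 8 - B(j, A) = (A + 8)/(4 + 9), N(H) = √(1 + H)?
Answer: 986838187500/169 + 29550015000*I*√14/169 ≈ 5.8393e+9 + 6.5424e+8*I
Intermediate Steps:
B(j, A) = 96/13 - A/13 (B(j, A) = 8 - (A + 8)/(4 + 9) = 8 - (8 + A)/13 = 8 - (8/13 + A/13) = 8 + (-8/13 - A/13) = 96/13 - A/13)
u(J) = 5*√(1 + J) (u(J) = √(1 + J)*5 = 5*√(1 + J))
((u(V) + 335)*(B(-1, -2) - 236))² = ((5*√(1 - 15) + 335)*((96/13 - 1/13*(-2)) - 236))² = ((5*√(-14) + 335)*((96/13 + 2/13) - 236))² = ((5*(I*√14) + 335)*(98/13 - 236))² = ((5*I*√14 + 335)*(-2970/13))² = ((335 + 5*I*√14)*(-2970/13))² = (-994950/13 - 14850*I*√14/13)²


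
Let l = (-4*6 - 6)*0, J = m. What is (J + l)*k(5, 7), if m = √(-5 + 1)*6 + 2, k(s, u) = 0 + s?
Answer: 10 + 60*I ≈ 10.0 + 60.0*I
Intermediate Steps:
k(s, u) = s
m = 2 + 12*I (m = √(-4)*6 + 2 = (2*I)*6 + 2 = 12*I + 2 = 2 + 12*I ≈ 2.0 + 12.0*I)
J = 2 + 12*I ≈ 2.0 + 12.0*I
l = 0 (l = (-24 - 6)*0 = -30*0 = 0)
(J + l)*k(5, 7) = ((2 + 12*I) + 0)*5 = (2 + 12*I)*5 = 10 + 60*I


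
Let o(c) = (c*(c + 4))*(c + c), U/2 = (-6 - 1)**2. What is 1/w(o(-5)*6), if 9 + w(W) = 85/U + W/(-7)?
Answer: 98/3403 ≈ 0.028798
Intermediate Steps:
U = 98 (U = 2*(-6 - 1)**2 = 2*(-7)**2 = 2*49 = 98)
o(c) = 2*c**2*(4 + c) (o(c) = (c*(4 + c))*(2*c) = 2*c**2*(4 + c))
w(W) = -797/98 - W/7 (w(W) = -9 + (85/98 + W/(-7)) = -9 + (85*(1/98) + W*(-1/7)) = -9 + (85/98 - W/7) = -797/98 - W/7)
1/w(o(-5)*6) = 1/(-797/98 - 2*(-5)**2*(4 - 5)*6/7) = 1/(-797/98 - 2*25*(-1)*6/7) = 1/(-797/98 - (-50)*6/7) = 1/(-797/98 - 1/7*(-300)) = 1/(-797/98 + 300/7) = 1/(3403/98) = 98/3403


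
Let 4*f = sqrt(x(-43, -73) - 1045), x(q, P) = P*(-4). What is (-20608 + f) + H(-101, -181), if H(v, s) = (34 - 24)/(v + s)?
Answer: -2905733/141 + I*sqrt(753)/4 ≈ -20608.0 + 6.8602*I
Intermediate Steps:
x(q, P) = -4*P
H(v, s) = 10/(s + v)
f = I*sqrt(753)/4 (f = sqrt(-4*(-73) - 1045)/4 = sqrt(292 - 1045)/4 = sqrt(-753)/4 = (I*sqrt(753))/4 = I*sqrt(753)/4 ≈ 6.8602*I)
(-20608 + f) + H(-101, -181) = (-20608 + I*sqrt(753)/4) + 10/(-181 - 101) = (-20608 + I*sqrt(753)/4) + 10/(-282) = (-20608 + I*sqrt(753)/4) + 10*(-1/282) = (-20608 + I*sqrt(753)/4) - 5/141 = -2905733/141 + I*sqrt(753)/4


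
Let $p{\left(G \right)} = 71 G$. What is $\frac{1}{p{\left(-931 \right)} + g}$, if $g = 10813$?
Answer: $- \frac{1}{55288} \approx -1.8087 \cdot 10^{-5}$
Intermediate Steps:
$\frac{1}{p{\left(-931 \right)} + g} = \frac{1}{71 \left(-931\right) + 10813} = \frac{1}{-66101 + 10813} = \frac{1}{-55288} = - \frac{1}{55288}$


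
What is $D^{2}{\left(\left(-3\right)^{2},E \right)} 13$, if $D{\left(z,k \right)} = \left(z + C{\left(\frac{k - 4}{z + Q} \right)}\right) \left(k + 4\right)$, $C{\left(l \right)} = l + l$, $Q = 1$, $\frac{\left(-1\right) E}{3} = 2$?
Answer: $2548$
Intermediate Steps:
$E = -6$ ($E = \left(-3\right) 2 = -6$)
$C{\left(l \right)} = 2 l$
$D{\left(z,k \right)} = \left(4 + k\right) \left(z + \frac{2 \left(-4 + k\right)}{1 + z}\right)$ ($D{\left(z,k \right)} = \left(z + 2 \frac{k - 4}{z + 1}\right) \left(k + 4\right) = \left(z + 2 \frac{-4 + k}{1 + z}\right) \left(4 + k\right) = \left(z + \frac{2 \left(-4 + k\right)}{1 + z}\right) \left(4 + k\right) = \left(4 + k\right) \left(z + \frac{2 \left(-4 + k\right)}{1 + z}\right)$)
$D^{2}{\left(\left(-3\right)^{2},E \right)} 13 = \left(\frac{-32 + 8 \left(-6\right) + 2 \left(-6\right) \left(-4 - 6\right) + \left(-3\right)^{2} \left(1 + \left(-3\right)^{2}\right) \left(4 - 6\right)}{1 + \left(-3\right)^{2}}\right)^{2} \cdot 13 = \left(\frac{-32 - 48 + 2 \left(-6\right) \left(-10\right) + 9 \left(1 + 9\right) \left(-2\right)}{1 + 9}\right)^{2} \cdot 13 = \left(\frac{-32 - 48 + 120 + 9 \cdot 10 \left(-2\right)}{10}\right)^{2} \cdot 13 = \left(\frac{-32 - 48 + 120 - 180}{10}\right)^{2} \cdot 13 = \left(\frac{1}{10} \left(-140\right)\right)^{2} \cdot 13 = \left(-14\right)^{2} \cdot 13 = 196 \cdot 13 = 2548$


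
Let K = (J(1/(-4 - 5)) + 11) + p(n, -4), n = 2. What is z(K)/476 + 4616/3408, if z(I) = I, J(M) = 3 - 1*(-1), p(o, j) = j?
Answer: 139669/101388 ≈ 1.3776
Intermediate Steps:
J(M) = 4 (J(M) = 3 + 1 = 4)
K = 11 (K = (4 + 11) - 4 = 15 - 4 = 11)
z(K)/476 + 4616/3408 = 11/476 + 4616/3408 = 11*(1/476) + 4616*(1/3408) = 11/476 + 577/426 = 139669/101388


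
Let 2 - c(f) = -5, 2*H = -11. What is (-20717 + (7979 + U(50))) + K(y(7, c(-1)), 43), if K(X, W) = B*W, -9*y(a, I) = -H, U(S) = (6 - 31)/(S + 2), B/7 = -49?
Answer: -1429349/52 ≈ -27487.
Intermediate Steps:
B = -343 (B = 7*(-49) = -343)
H = -11/2 (H = (½)*(-11) = -11/2 ≈ -5.5000)
U(S) = -25/(2 + S)
c(f) = 7 (c(f) = 2 - 1*(-5) = 2 + 5 = 7)
y(a, I) = -11/18 (y(a, I) = -(-1)*(-11)/(9*2) = -⅑*11/2 = -11/18)
K(X, W) = -343*W
(-20717 + (7979 + U(50))) + K(y(7, c(-1)), 43) = (-20717 + (7979 - 25/(2 + 50))) - 343*43 = (-20717 + (7979 - 25/52)) - 14749 = (-20717 + 414883/52) - 14749 = -662401/52 - 14749 = -1429349/52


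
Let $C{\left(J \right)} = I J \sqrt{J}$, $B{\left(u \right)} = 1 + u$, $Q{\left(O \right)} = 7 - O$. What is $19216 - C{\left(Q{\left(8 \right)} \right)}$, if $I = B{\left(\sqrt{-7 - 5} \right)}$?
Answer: $19216 + i - 2 \sqrt{3} \approx 19213.0 + 1.0 i$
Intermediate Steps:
$I = 1 + 2 i \sqrt{3}$ ($I = 1 + \sqrt{-7 - 5} = 1 + \sqrt{-12} = 1 + 2 i \sqrt{3} \approx 1.0 + 3.4641 i$)
$C{\left(J \right)} = J^{\frac{3}{2}} \left(1 + 2 i \sqrt{3}\right)$ ($C{\left(J \right)} = \left(1 + 2 i \sqrt{3}\right) J \sqrt{J} = J \left(1 + 2 i \sqrt{3}\right) \sqrt{J} = J^{\frac{3}{2}} \left(1 + 2 i \sqrt{3}\right)$)
$19216 - C{\left(Q{\left(8 \right)} \right)} = 19216 - \left(7 - 8\right)^{\frac{3}{2}} \left(1 + 2 i \sqrt{3}\right) = 19216 - \left(-1\right)^{\frac{3}{2}} \left(1 + 2 i \sqrt{3}\right) = 19216 - - i \left(1 + 2 i \sqrt{3}\right) = 19216 + i \left(1 + 2 i \sqrt{3}\right)$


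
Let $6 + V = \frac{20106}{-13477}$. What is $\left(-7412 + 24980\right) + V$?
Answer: $\frac{236662968}{13477} \approx 17561.0$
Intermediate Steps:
$V = - \frac{100968}{13477}$ ($V = -6 + \frac{20106}{-13477} = -6 + 20106 \left(- \frac{1}{13477}\right) = -6 - \frac{20106}{13477} = - \frac{100968}{13477} \approx -7.4919$)
$\left(-7412 + 24980\right) + V = \left(-7412 + 24980\right) - \frac{100968}{13477} = 17568 - \frac{100968}{13477} = \frac{236662968}{13477}$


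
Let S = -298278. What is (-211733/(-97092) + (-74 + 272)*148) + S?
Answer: -26115011875/97092 ≈ -2.6897e+5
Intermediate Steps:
(-211733/(-97092) + (-74 + 272)*148) + S = (-211733/(-97092) + (-74 + 272)*148) - 298278 = (-211733*(-1/97092) + 198*148) - 298278 = (211733/97092 + 29304) - 298278 = 2845395701/97092 - 298278 = -26115011875/97092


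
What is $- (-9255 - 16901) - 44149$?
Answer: $-17993$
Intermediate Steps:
$- (-9255 - 16901) - 44149 = \left(-1\right) \left(-26156\right) - 44149 = 26156 - 44149 = -17993$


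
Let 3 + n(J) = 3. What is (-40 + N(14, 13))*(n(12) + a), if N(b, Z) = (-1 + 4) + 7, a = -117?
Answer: 3510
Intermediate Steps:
n(J) = 0 (n(J) = -3 + 3 = 0)
N(b, Z) = 10 (N(b, Z) = 3 + 7 = 10)
(-40 + N(14, 13))*(n(12) + a) = (-40 + 10)*(0 - 117) = -30*(-117) = 3510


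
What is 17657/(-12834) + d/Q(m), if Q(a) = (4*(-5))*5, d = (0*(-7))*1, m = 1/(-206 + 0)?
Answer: -17657/12834 ≈ -1.3758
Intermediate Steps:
m = -1/206 (m = 1/(-206) = -1/206 ≈ -0.0048544)
d = 0 (d = 0*1 = 0)
Q(a) = -100 (Q(a) = -20*5 = -100)
17657/(-12834) + d/Q(m) = 17657/(-12834) + 0/(-100) = 17657*(-1/12834) + 0*(-1/100) = -17657/12834 + 0 = -17657/12834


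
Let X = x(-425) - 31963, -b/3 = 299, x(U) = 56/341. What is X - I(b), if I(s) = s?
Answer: -10593450/341 ≈ -31066.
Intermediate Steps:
x(U) = 56/341 (x(U) = 56*(1/341) = 56/341)
b = -897 (b = -3*299 = -897)
X = -10899327/341 (X = 56/341 - 31963 = -10899327/341 ≈ -31963.)
X - I(b) = -10899327/341 - 1*(-897) = -10899327/341 + 897 = -10593450/341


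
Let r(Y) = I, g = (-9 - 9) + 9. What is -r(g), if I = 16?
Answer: -16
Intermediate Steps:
g = -9 (g = -18 + 9 = -9)
r(Y) = 16
-r(g) = -1*16 = -16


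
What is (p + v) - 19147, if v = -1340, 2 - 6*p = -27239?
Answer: -95681/6 ≈ -15947.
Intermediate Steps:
p = 27241/6 (p = ⅓ - ⅙*(-27239) = ⅓ + 27239/6 = 27241/6 ≈ 4540.2)
(p + v) - 19147 = (27241/6 - 1340) - 19147 = 19201/6 - 19147 = -95681/6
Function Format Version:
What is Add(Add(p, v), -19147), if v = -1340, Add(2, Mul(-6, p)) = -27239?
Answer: Rational(-95681, 6) ≈ -15947.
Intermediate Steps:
p = Rational(27241, 6) (p = Add(Rational(1, 3), Mul(Rational(-1, 6), -27239)) = Add(Rational(1, 3), Rational(27239, 6)) = Rational(27241, 6) ≈ 4540.2)
Add(Add(p, v), -19147) = Add(Add(Rational(27241, 6), -1340), -19147) = Add(Rational(19201, 6), -19147) = Rational(-95681, 6)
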